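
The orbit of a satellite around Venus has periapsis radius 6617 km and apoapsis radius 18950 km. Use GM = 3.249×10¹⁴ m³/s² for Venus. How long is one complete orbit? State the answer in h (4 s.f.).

Semi-major axis a = (r_p + r_a)/2 = (6617.0 + 18950)/2 = 12784 km = 1.278×10⁷ m.
By Kepler's third law T = 2π√(a³/μ) = 2π × 2.536×10³ = 1.593×10⁴ s.
= 4.426 h.

T ≈ 4.426 h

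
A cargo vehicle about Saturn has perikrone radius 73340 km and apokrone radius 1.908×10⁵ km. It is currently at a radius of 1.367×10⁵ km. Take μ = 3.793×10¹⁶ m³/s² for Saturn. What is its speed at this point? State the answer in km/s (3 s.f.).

v ≈ 16.4 km/s

Semi-major axis a = (r_p + r_a)/2 = 1.3207×10⁵ km = 1.321×10⁸ m.
Vis-viva: v² = μ(2/r − 1/a) = 3.793×10¹⁶ × (1.463×10⁻⁸ − 7.572×10⁻⁹) = 2.677×10⁸ m²/s².
v = 16360 m/s = 16.36 km/s.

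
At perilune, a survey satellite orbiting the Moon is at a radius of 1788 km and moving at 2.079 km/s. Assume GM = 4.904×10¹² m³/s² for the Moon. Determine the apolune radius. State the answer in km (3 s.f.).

r_p = 1.788×10⁶ m.
Specific energy ε = v²/2 − μ/r = -5.816×10⁵ J/kg, so a = −μ/(2ε) = 4.216×10⁶ m.
The apsides satisfy r_p + r_a = 2a, so the apolune radius is 2a − r_p = 6.644×10⁶ m = 6643.8 km.

apolune radius ≈ 6640 km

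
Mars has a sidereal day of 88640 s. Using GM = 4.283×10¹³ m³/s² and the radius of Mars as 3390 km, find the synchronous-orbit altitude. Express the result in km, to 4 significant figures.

A synchronous orbit has period T, so by Kepler's third law a = (μT²/4π²)^(1/3).
μT²/4π² = 4.283×10¹³ × (8.864×10⁴)² / 39.48 = 8.524×10²¹ m³.
a = 2.043×10⁷ m = 20428 km.
Altitude h = a − R = 20428 − 3390 = 17038 km.

h_sync ≈ 17040 km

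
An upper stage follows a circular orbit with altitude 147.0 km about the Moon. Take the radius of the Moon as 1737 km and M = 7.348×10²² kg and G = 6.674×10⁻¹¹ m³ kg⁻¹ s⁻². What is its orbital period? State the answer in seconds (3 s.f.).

μ = GM = 6.674×10⁻¹¹ × 7.348×10²² = 4.904×10¹² m³/s².
r = 1737 + 147.0 = 1884.0 km = 1.8840×10⁶ m.
Kepler's third law: T = 2π√(r³/μ) = 2π√((1.884×10⁶)³ / 4.904×10¹²).
r³/μ = 1.364×10⁶ s², so T = 2π × 1.168×10³ = 7.337×10³ s.

T ≈ 7340 seconds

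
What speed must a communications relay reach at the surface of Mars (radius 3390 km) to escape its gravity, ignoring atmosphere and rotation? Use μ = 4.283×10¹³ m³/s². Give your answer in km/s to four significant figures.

v_esc ≈ 5.027 km/s

r = R = 3.390×10⁶ m.
Escape speed v_esc = √(2μ/r) = √(2 × 4.283×10¹³ / 3.390×10⁶) = √(2.527×10⁷) = 5027 m/s.
= 5.027 km/s.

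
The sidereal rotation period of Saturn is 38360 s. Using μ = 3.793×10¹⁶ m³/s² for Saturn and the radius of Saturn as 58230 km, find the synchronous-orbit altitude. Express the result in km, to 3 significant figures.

A synchronous orbit has period T, so by Kepler's third law a = (μT²/4π²)^(1/3).
μT²/4π² = 3.793×10¹⁶ × (3.836×10⁴)² / 39.48 = 1.414×10²⁴ m³.
a = 1.122×10⁸ m = 1.1223×10⁵ km.
Altitude h = a − R = 1.1223×10⁵ − 58230 = 54005 km.

h_sync ≈ 54000 km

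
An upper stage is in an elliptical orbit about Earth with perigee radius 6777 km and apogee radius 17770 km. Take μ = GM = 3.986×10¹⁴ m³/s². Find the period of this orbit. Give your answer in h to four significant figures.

Semi-major axis a = (r_p + r_a)/2 = (6777.0 + 17770)/2 = 12274 km = 1.227×10⁷ m.
By Kepler's third law T = 2π√(a³/μ) = 2π × 2.154×10³ = 1.353×10⁴ s.
= 3.759 h.

T ≈ 3.759 h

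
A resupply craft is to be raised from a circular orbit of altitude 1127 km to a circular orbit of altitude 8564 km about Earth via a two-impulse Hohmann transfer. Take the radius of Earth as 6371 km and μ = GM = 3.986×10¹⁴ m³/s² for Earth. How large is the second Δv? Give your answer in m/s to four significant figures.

r₁ = 6371 + 1127 = 7498.0 km = 7.4980×10⁶ m.
r₂ = 6371 + 8564 = 14935 km = 1.4935×10⁷ m.
Transfer ellipse a_t = (r₁ + r₂)/2 = 1.122×10⁷ m.
At r₁: circular v_c1 = √(μ/r₁) = 7291 m/s; transfer-perigee v_p = √[μ(2/r₁ − 1/a_t)] = 8413 m/s.
At r₂: circular v_c2 = √(μ/r₂) = 5166 m/s; transfer-apogee v_a = √[μ(2/r₂ − 1/a_t)] = 4224 m/s.
Δv₂ = v_c2 − v_a = 942.3 m/s.

Δv ≈ 942.3 m/s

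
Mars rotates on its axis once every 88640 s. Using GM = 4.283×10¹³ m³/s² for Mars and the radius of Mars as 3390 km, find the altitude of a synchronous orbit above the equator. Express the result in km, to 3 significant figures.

h_sync ≈ 17000 km

A synchronous orbit has period T, so by Kepler's third law a = (μT²/4π²)^(1/3).
μT²/4π² = 4.283×10¹³ × (8.864×10⁴)² / 39.48 = 8.524×10²¹ m³.
a = 2.043×10⁷ m = 20428 km.
Altitude h = a − R = 20428 − 3390 = 17038 km.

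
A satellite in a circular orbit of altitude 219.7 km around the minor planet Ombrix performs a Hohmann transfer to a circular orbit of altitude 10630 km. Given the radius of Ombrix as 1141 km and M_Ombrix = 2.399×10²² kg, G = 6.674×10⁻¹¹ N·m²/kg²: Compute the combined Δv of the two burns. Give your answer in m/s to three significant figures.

μ = GM = 6.674×10⁻¹¹ × 2.399×10²² = 1.601×10¹² m³/s².
r₁ = 1141 + 219.7 = 1360.7 km = 1.3607×10⁶ m.
r₂ = 1141 + 10630 = 11771 km = 1.1771×10⁷ m.
Transfer ellipse a_t = (r₁ + r₂)/2 = 6.566×10⁶ m.
At r₁: circular v_c1 = √(μ/r₁) = 1085 m/s; transfer-periapsis v_p = √[μ(2/r₁ − 1/a_t)] = 1452 m/s.
Δv₁ = v_p − v_c1 = 367.7 m/s.
At r₂: circular v_c2 = √(μ/r₂) = 368.8 m/s; transfer-apoapsis v_a = √[μ(2/r₂ − 1/a_t)] = 167.9 m/s.
Δv₂ = v_c2 − v_a = 200.9 m/s.
Total Δv = Δv₁ + Δv₂ = 568.6 m/s.

Δv_total ≈ 569 m/s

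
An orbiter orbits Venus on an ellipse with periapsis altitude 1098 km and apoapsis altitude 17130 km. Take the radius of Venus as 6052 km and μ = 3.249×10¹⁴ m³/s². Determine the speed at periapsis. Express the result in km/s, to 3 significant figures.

v ≈ 8.33 km/s

r_p = 6052 + 1098 = 7150.0 km = 7.1500×10⁶ m.
r_a = 6052 + 17130 = 23182 km = 2.3182×10⁷ m.
Semi-major axis a = (r_p + r_a)/2 = 15166 km = 1.517×10⁷ m.
Vis-viva: v² = μ(2/r − 1/a) = 3.249×10¹⁴ × (2.797×10⁻⁷ − 6.594×10⁻⁸) = 6.946×10⁷ m²/s².
v = 8334 m/s = 8.334 km/s.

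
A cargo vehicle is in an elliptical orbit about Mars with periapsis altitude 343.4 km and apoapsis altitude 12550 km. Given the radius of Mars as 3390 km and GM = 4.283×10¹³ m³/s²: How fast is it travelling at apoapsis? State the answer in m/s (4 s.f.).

r_p = 3390 + 343.4 = 3733.4 km = 3.7334×10⁶ m.
r_a = 3390 + 12550 = 15940 km = 1.5940×10⁷ m.
Semi-major axis a = (r_p + r_a)/2 = 9836.7 km = 9.837×10⁶ m.
Vis-viva: v² = μ(2/r − 1/a) = 4.283×10¹³ × (1.255×10⁻⁷ − 1.017×10⁻⁷) = 1.020×10⁶ m²/s².
v = 1010 m/s.

v ≈ 1010 m/s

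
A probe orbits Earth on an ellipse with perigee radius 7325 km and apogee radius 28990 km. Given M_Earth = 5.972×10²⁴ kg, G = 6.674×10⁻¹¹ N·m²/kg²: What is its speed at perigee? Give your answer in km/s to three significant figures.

μ = GM = 6.674×10⁻¹¹ × 5.972×10²⁴ = 3.986×10¹⁴ m³/s².
Semi-major axis a = (r_p + r_a)/2 = 18158 km = 1.816×10⁷ m.
Vis-viva: v² = μ(2/r − 1/a) = 3.986×10¹⁴ × (2.730×10⁻⁷ − 5.507×10⁻⁸) = 8.687×10⁷ m²/s².
v = 9321 m/s = 9.321 km/s.

v ≈ 9.32 km/s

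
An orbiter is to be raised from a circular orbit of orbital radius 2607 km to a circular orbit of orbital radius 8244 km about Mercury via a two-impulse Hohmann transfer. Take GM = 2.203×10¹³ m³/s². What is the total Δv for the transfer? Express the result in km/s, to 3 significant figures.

r₁ = 2607 km = 2.607×10⁶ m.
r₂ = 8244 km = 8.244×10⁶ m.
Transfer ellipse a_t = (r₁ + r₂)/2 = 5.426×10⁶ m.
At r₁: circular v_c1 = √(μ/r₁) = 2907 m/s; transfer-periherm v_p = √[μ(2/r₁ − 1/a_t)] = 3583 m/s.
Δv₁ = v_p − v_c1 = 676.4 m/s.
At r₂: circular v_c2 = √(μ/r₂) = 1635 m/s; transfer-apoherm v_a = √[μ(2/r₂ − 1/a_t)] = 1133 m/s.
Δv₂ = v_c2 − v_a = 501.5 m/s.
Total Δv = Δv₁ + Δv₂ = 1178 m/s = 1.178 km/s.

Δv_total ≈ 1.18 km/s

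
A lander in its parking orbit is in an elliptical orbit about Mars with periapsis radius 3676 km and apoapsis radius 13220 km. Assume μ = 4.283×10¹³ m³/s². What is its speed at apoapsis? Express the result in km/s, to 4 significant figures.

Semi-major axis a = (r_p + r_a)/2 = 8448.0 km = 8.448×10⁶ m.
Vis-viva: v² = μ(2/r − 1/a) = 4.283×10¹³ × (1.513×10⁻⁷ − 1.184×10⁻⁷) = 1.410×10⁶ m²/s².
v = 1187 m/s = 1.187 km/s.

v ≈ 1.187 km/s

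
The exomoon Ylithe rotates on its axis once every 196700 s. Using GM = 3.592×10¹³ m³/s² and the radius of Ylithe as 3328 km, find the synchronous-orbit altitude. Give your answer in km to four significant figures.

h_sync ≈ 29450 km

A synchronous orbit has period T, so by Kepler's third law a = (μT²/4π²)^(1/3).
μT²/4π² = 3.592×10¹³ × (1.967×10⁵)² / 39.48 = 3.520×10²² m³.
a = 3.277×10⁷ m = 32774 km.
Altitude h = a − R = 32774 − 3328 = 29446 km.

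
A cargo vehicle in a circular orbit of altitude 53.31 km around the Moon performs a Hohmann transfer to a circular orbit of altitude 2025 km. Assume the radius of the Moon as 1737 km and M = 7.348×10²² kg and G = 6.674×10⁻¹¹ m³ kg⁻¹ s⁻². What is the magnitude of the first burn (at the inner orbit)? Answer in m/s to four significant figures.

Δv ≈ 271.6 m/s

μ = GM = 6.674×10⁻¹¹ × 7.348×10²² = 4.904×10¹² m³/s².
r₁ = 1737 + 53.31 = 1790.3 km = 1.7903×10⁶ m.
r₂ = 1737 + 2025 = 3762.0 km = 3.7620×10⁶ m.
Transfer ellipse a_t = (r₁ + r₂)/2 = 2.776×10⁶ m.
At r₁: circular v_c1 = √(μ/r₁) = 1655 m/s; transfer-perilune v_p = √[μ(2/r₁ − 1/a_t)] = 1927 m/s.
Δv₁ = v_p − v_c1 = 271.6 m/s.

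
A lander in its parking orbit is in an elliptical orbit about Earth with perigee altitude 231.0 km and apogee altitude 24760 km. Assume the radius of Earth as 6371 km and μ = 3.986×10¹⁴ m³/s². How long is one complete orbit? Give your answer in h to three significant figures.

T ≈ 7.16 h

r_p = 6371 + 231.0 = 6602.0 km = 6.6020×10⁶ m.
r_a = 6371 + 24760 = 31131 km = 3.1131×10⁷ m.
Semi-major axis a = (r_p + r_a)/2 = (6602.0 + 31131)/2 = 18866 km = 1.887×10⁷ m.
By Kepler's third law T = 2π√(a³/μ) = 2π × 4.105×10³ = 2.579×10⁴ s.
= 7.164 h.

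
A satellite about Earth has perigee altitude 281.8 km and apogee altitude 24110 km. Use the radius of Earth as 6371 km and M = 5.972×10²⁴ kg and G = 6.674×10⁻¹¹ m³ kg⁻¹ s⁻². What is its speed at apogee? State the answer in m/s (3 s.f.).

v ≈ 2160 m/s

μ = GM = 6.674×10⁻¹¹ × 5.972×10²⁴ = 3.986×10¹⁴ m³/s².
r_p = 6371 + 281.8 = 6652.8 km = 6.6528×10⁶ m.
r_a = 6371 + 24110 = 30481 km = 3.0481×10⁷ m.
Semi-major axis a = (r_p + r_a)/2 = 18567 km = 1.857×10⁷ m.
Vis-viva: v² = μ(2/r − 1/a) = 3.986×10¹⁴ × (6.561×10⁻⁸ − 5.386×10⁻⁸) = 4.685×10⁶ m²/s².
v = 2165 m/s.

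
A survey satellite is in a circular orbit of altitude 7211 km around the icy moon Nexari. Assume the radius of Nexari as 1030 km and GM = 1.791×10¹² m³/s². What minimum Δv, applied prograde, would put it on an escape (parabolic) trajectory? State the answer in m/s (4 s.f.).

Δv ≈ 193.1 m/s

r = 1030 + 7211 = 8241.0 km = 8.2410×10⁶ m.
Circular speed v_c = √(μ/r) = 466.2 m/s.
Escape speed v_esc = √(2μ/r) = √2 × v_c = 659.3 m/s.
Δv = v_esc − v_c = 193.1 m/s.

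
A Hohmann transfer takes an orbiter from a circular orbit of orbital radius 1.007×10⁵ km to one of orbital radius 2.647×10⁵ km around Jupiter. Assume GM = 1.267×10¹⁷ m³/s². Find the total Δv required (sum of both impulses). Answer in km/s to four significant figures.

r₁ = 1.007×10⁵ km = 1.007×10⁸ m.
r₂ = 2.647×10⁵ km = 2.647×10⁸ m.
Transfer ellipse a_t = (r₁ + r₂)/2 = 1.827×10⁸ m.
At r₁: circular v_c1 = √(μ/r₁) = 35470 m/s; transfer-perijove v_p = √[μ(2/r₁ − 1/a_t)] = 42700 m/s.
Δv₁ = v_p − v_c1 = 7224 m/s.
At r₂: circular v_c2 = √(μ/r₂) = 21880 m/s; transfer-apojove v_a = √[μ(2/r₂ − 1/a_t)] = 16240 m/s.
Δv₂ = v_c2 − v_a = 5636 m/s.
Total Δv = Δv₁ + Δv₂ = 12860 m/s = 12.86 km/s.

Δv_total ≈ 12.86 km/s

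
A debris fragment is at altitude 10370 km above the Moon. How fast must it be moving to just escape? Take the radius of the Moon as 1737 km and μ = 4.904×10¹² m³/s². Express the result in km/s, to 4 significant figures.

r = 1737 + 10370 = 12107 km = 1.2107×10⁷ m.
Escape speed v_esc = √(2μ/r) = √(2 × 4.904×10¹² / 1.211×10⁷) = √(8.101×10⁵) = 900.1 m/s.
= 0.9001 km/s.

v_esc ≈ 0.9001 km/s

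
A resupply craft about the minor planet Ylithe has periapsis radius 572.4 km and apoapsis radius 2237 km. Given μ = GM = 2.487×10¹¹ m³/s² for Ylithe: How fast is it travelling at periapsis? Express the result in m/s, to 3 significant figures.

v ≈ 832 m/s

Semi-major axis a = (r_p + r_a)/2 = 1404.7 km = 1.405×10⁶ m.
Vis-viva: v² = μ(2/r − 1/a) = 2.487×10¹¹ × (3.494×10⁻⁶ − 7.119×10⁻⁷) = 6.919×10⁵ m²/s².
v = 831.8 m/s.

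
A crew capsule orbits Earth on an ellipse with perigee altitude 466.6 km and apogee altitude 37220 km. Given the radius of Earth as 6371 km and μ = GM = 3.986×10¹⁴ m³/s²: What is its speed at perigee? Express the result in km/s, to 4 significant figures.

v ≈ 10.04 km/s

r_p = 6371 + 466.6 = 6837.6 km = 6.8376×10⁶ m.
r_a = 6371 + 37220 = 43591 km = 4.3591×10⁷ m.
Semi-major axis a = (r_p + r_a)/2 = 25214 km = 2.521×10⁷ m.
Vis-viva: v² = μ(2/r − 1/a) = 3.986×10¹⁴ × (2.925×10⁻⁷ − 3.966×10⁻⁸) = 1.008×10⁸ m²/s².
v = 10040 m/s = 10.04 km/s.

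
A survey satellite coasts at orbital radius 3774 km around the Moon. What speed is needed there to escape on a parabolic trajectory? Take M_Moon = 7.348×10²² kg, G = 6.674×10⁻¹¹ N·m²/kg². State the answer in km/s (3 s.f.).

μ = GM = 6.674×10⁻¹¹ × 7.348×10²² = 4.904×10¹² m³/s².
r = 3774 km = 3.774×10⁶ m.
Escape speed v_esc = √(2μ/r) = √(2 × 4.904×10¹² / 3.774×10⁶) = √(2.599×10⁶) = 1612 m/s.
= 1.612 km/s.

v_esc ≈ 1.61 km/s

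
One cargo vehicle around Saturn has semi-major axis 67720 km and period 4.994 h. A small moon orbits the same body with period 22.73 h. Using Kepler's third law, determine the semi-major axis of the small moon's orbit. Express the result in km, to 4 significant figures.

a₂ ≈ 1.860×10⁵ km

Kepler's third law: a³ ∝ T², so a₂ = a₁ (T₂/T₁)^(2/3).
T₂/T₁ = 4.551, (T₂/T₁)^(2/3) = 2.746.
a₂ = 67720 × 2.746 = 1.860×10⁵ km.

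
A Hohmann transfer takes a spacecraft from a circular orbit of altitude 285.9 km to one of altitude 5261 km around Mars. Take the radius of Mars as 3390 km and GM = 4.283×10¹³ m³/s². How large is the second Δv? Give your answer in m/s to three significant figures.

Δv ≈ 507 m/s

r₁ = 3390 + 285.9 = 3675.9 km = 3.6759×10⁶ m.
r₂ = 3390 + 5261 = 8651.0 km = 8.6510×10⁶ m.
Transfer ellipse a_t = (r₁ + r₂)/2 = 6.163×10⁶ m.
At r₁: circular v_c1 = √(μ/r₁) = 3413 m/s; transfer-periapsis v_p = √[μ(2/r₁ − 1/a_t)] = 4044 m/s.
At r₂: circular v_c2 = √(μ/r₂) = 2225 m/s; transfer-apoapsis v_a = √[μ(2/r₂ − 1/a_t)] = 1718 m/s.
Δv₂ = v_c2 − v_a = 506.7 m/s.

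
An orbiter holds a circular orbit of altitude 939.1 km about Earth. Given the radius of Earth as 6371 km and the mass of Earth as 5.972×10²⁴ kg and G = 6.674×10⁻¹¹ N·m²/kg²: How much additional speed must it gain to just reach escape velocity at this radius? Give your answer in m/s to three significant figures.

Δv ≈ 3060 m/s

μ = GM = 6.674×10⁻¹¹ × 5.972×10²⁴ = 3.986×10¹⁴ m³/s².
r = 6371 + 939.1 = 7310.1 km = 7.3101×10⁶ m.
Circular speed v_c = √(μ/r) = 7384 m/s.
Escape speed v_esc = √(2μ/r) = √2 × v_c = 10440 m/s.
Δv = v_esc − v_c = 3059 m/s.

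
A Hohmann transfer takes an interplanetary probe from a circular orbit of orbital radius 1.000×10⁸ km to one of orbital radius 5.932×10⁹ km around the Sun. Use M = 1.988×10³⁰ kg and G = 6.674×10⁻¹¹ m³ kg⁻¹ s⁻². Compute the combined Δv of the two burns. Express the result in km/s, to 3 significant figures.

μ = GM = 6.674×10⁻¹¹ × 1.988×10³⁰ = 1.327×10²⁰ m³/s².
r₁ = 1.000×10⁸ km = 1.000×10¹¹ m.
r₂ = 5.932×10⁹ km = 5.932×10¹² m.
Transfer ellipse a_t = (r₁ + r₂)/2 = 3.016×10¹² m.
At r₁: circular v_c1 = √(μ/r₁) = 36430 m/s; transfer-perihelion v_p = √[μ(2/r₁ − 1/a_t)] = 51080 m/s.
Δv₁ = v_p − v_c1 = 14660 m/s.
At r₂: circular v_c2 = √(μ/r₂) = 4729 m/s; transfer-aphelion v_a = √[μ(2/r₂ − 1/a_t)] = 861.2 m/s.
Δv₂ = v_c2 − v_a = 3868 m/s.
Total Δv = Δv₁ + Δv₂ = 18530 m/s = 18.53 km/s.

Δv_total ≈ 18.5 km/s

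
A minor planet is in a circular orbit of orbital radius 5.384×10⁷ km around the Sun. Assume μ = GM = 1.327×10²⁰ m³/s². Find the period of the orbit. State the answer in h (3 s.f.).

T ≈ 1890 h

r = 5.384×10⁷ km = 5.384×10¹⁰ m.
Kepler's third law: T = 2π√(r³/μ) = 2π√((5.384×10¹⁰)³ / 1.327×10²⁰).
r³/μ = 1.176×10¹² s², so T = 2π × 1.084×10⁶ = 6.814×10⁶ s.
Converting: 6.814×10⁶ s ÷ 3600 = 1893 h.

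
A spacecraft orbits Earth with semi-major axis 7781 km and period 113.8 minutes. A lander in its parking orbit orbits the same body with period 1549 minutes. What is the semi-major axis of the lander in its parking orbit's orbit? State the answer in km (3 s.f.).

a₂ ≈ 44400 km

Kepler's third law: a³ ∝ T², so a₂ = a₁ (T₂/T₁)^(2/3).
T₂/T₁ = 13.61, (T₂/T₁)^(2/3) = 5.701.
a₂ = 7781 × 5.701 = 44360 km.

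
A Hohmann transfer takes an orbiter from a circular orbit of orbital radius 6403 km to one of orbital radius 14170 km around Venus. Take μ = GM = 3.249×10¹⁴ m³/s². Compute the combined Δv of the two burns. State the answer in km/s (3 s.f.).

Δv_total ≈ 2.25 km/s

r₁ = 6403 km = 6.403×10⁶ m.
r₂ = 14170 km = 1.417×10⁷ m.
Transfer ellipse a_t = (r₁ + r₂)/2 = 1.029×10⁷ m.
At r₁: circular v_c1 = √(μ/r₁) = 7123 m/s; transfer-periapsis v_p = √[μ(2/r₁ − 1/a_t)] = 8361 m/s.
Δv₁ = v_p − v_c1 = 1237 m/s.
At r₂: circular v_c2 = √(μ/r₂) = 4788 m/s; transfer-apoapsis v_a = √[μ(2/r₂ − 1/a_t)] = 3778 m/s.
Δv₂ = v_c2 − v_a = 1011 m/s.
Total Δv = Δv₁ + Δv₂ = 2248 m/s = 2.248 km/s.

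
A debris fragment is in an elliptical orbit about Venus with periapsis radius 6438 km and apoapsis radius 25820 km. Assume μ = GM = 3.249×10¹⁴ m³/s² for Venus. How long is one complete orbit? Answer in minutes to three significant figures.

Semi-major axis a = (r_p + r_a)/2 = (6438.0 + 25820)/2 = 16129 km = 1.613×10⁷ m.
By Kepler's third law T = 2π√(a³/μ) = 2π × 3.594×10³ = 2.258×10⁴ s.
= 376.3 minutes.

T ≈ 376 minutes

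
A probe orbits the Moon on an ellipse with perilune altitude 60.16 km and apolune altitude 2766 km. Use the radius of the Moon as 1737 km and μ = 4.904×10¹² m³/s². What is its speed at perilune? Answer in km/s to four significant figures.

v ≈ 1.975 km/s

r_p = 1737 + 60.16 = 1797.2 km = 1.7972×10⁶ m.
r_a = 1737 + 2766 = 4503.0 km = 4.5030×10⁶ m.
Semi-major axis a = (r_p + r_a)/2 = 3150.1 km = 3.150×10⁶ m.
Vis-viva: v² = μ(2/r − 1/a) = 4.904×10¹² × (1.113×10⁻⁶ − 3.175×10⁻⁷) = 3.901×10⁶ m²/s².
v = 1975 m/s = 1.975 km/s.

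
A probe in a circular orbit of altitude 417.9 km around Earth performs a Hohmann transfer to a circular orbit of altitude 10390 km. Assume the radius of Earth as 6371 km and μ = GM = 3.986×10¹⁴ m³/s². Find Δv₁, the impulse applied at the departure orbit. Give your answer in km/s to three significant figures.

Δv ≈ 1.48 km/s

r₁ = 6371 + 417.9 = 6788.9 km = 6.7889×10⁶ m.
r₂ = 6371 + 10390 = 16761 km = 1.6761×10⁷ m.
Transfer ellipse a_t = (r₁ + r₂)/2 = 1.177×10⁷ m.
At r₁: circular v_c1 = √(μ/r₁) = 7662 m/s; transfer-perigee v_p = √[μ(2/r₁ − 1/a_t)] = 9142 m/s.
Δv₁ = v_p − v_c1 = 1479 m/s.
= 1.479 km/s.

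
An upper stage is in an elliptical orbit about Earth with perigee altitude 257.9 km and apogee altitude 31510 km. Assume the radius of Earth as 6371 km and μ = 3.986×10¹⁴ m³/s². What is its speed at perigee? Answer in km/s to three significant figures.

v ≈ 10.1 km/s

r_p = 6371 + 257.9 = 6628.9 km = 6.6289×10⁶ m.
r_a = 6371 + 31510 = 37881 km = 3.7881×10⁷ m.
Semi-major axis a = (r_p + r_a)/2 = 22255 km = 2.225×10⁷ m.
Vis-viva: v² = μ(2/r − 1/a) = 3.986×10¹⁴ × (3.017×10⁻⁷ − 4.493×10⁻⁸) = 1.024×10⁸ m²/s².
v = 10120 m/s = 10.12 km/s.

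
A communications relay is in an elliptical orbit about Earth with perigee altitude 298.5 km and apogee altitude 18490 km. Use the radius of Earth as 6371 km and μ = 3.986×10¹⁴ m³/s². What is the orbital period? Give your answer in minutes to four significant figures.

r_p = 6371 + 298.5 = 6669.5 km = 6.6695×10⁶ m.
r_a = 6371 + 18490 = 24861 km = 2.4861×10⁷ m.
Semi-major axis a = (r_p + r_a)/2 = (6669.5 + 24861)/2 = 15765 km = 1.577×10⁷ m.
By Kepler's third law T = 2π√(a³/μ) = 2π × 3.135×10³ = 1.970×10⁴ s.
= 328.3 minutes.

T ≈ 328.3 minutes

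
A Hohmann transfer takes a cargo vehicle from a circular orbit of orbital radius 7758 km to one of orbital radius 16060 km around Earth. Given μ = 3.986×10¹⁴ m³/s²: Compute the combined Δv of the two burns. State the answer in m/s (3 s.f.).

Δv_total ≈ 2120 m/s

r₁ = 7758 km = 7.758×10⁶ m.
r₂ = 16060 km = 1.606×10⁷ m.
Transfer ellipse a_t = (r₁ + r₂)/2 = 1.191×10⁷ m.
At r₁: circular v_c1 = √(μ/r₁) = 7168 m/s; transfer-perigee v_p = √[μ(2/r₁ − 1/a_t)] = 8324 m/s.
Δv₁ = v_p − v_c1 = 1156 m/s.
At r₂: circular v_c2 = √(μ/r₂) = 4982 m/s; transfer-apogee v_a = √[μ(2/r₂ − 1/a_t)] = 4021 m/s.
Δv₂ = v_c2 − v_a = 960.9 m/s.
Total Δv = Δv₁ + Δv₂ = 2117 m/s.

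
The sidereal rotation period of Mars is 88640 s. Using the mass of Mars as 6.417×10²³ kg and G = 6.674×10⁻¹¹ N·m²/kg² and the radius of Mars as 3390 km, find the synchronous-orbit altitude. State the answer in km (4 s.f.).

h_sync ≈ 17040 km

μ = GM = 6.674×10⁻¹¹ × 6.417×10²³ = 4.283×10¹³ m³/s².
A synchronous orbit has period T, so by Kepler's third law a = (μT²/4π²)^(1/3).
μT²/4π² = 4.283×10¹³ × (8.864×10⁴)² / 39.48 = 8.524×10²¹ m³.
a = 2.043×10⁷ m = 20427 km.
Altitude h = a − R = 20427 − 3390 = 17037 km.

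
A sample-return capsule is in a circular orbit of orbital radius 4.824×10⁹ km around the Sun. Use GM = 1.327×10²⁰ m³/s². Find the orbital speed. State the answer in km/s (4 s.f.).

v ≈ 5.245 km/s

r = 4.824×10⁹ km = 4.824×10¹² m.
For a circular orbit v = √(μ/r) = √(1.327×10²⁰ / 4.824×10¹²) = √(2.751×10⁷) = 5245 m/s.
That is 5.245 km/s.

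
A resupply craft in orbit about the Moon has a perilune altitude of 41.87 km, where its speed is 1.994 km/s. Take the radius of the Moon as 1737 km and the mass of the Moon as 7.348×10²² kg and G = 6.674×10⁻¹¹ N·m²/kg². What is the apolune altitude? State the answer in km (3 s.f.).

μ = GM = 6.674×10⁻¹¹ × 7.348×10²² = 4.904×10¹² m³/s².
r_p = 1737 + 41.87 = 1778.9 km = 1.779×10⁶ m.
Specific energy ε = v²/2 − μ/r = -7.688×10⁵ J/kg, so a = −μ/(2ε) = 3.189×10⁶ m.
The apsides satisfy r_p + r_a = 2a, so the apolune radius is 2a − r_p = 4.600×10⁶ m = 4599.8 km.
Apolune altitude = 4599.8 − 1737 = 2862.8 km.

apolune altitude ≈ 2860 km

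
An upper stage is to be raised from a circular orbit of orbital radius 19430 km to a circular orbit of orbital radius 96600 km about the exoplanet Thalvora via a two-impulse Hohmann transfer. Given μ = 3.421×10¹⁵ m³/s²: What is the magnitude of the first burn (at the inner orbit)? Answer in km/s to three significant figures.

Δv ≈ 3.85 km/s

r₁ = 19430 km = 1.943×10⁷ m.
r₂ = 96600 km = 9.660×10⁷ m.
Transfer ellipse a_t = (r₁ + r₂)/2 = 5.802×10⁷ m.
At r₁: circular v_c1 = √(μ/r₁) = 13270 m/s; transfer-periapsis v_p = √[μ(2/r₁ − 1/a_t)] = 17120 m/s.
Δv₁ = v_p − v_c1 = 3853 m/s.
= 3.853 km/s.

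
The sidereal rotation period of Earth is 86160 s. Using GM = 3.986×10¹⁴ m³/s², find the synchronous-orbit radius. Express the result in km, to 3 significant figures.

r_sync ≈ 42200 km

A synchronous orbit has period T, so by Kepler's third law a = (μT²/4π²)^(1/3).
μT²/4π² = 3.986×10¹⁴ × (8.616×10⁴)² / 39.48 = 7.495×10²² m³.
a = 4.216×10⁷ m = 42163 km.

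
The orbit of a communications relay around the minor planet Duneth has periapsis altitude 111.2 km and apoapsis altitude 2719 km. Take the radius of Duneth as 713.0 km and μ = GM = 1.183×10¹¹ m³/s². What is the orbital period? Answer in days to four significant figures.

T ≈ 0.6564 days

r_p = 713.0 + 111.2 = 824.20 km = 8.2420×10⁵ m.
r_a = 713.0 + 2719 = 3432.0 km = 3.4320×10⁶ m.
Semi-major axis a = (r_p + r_a)/2 = (824.20 + 3432.0)/2 = 2128.1 km = 2.128×10⁶ m.
By Kepler's third law T = 2π√(a³/μ) = 2π × 9.026×10³ = 5.671×10⁴ s.
= 0.6564 days.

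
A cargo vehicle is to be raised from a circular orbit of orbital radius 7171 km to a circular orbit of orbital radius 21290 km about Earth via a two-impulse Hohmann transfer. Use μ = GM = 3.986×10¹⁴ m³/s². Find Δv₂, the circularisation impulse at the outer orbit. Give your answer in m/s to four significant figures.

r₁ = 7171 km = 7.171×10⁶ m.
r₂ = 21290 km = 2.129×10⁷ m.
Transfer ellipse a_t = (r₁ + r₂)/2 = 1.423×10⁷ m.
At r₁: circular v_c1 = √(μ/r₁) = 7456 m/s; transfer-perigee v_p = √[μ(2/r₁ − 1/a_t)] = 9119 m/s.
At r₂: circular v_c2 = √(μ/r₂) = 4327 m/s; transfer-apogee v_a = √[μ(2/r₂ − 1/a_t)] = 3072 m/s.
Δv₂ = v_c2 − v_a = 1255 m/s.

Δv ≈ 1255 m/s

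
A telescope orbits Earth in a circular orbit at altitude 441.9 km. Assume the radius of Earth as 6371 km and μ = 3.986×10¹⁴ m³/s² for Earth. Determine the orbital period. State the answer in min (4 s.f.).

r = 6371 + 441.9 = 6812.9 km = 6.8129×10⁶ m.
Kepler's third law: T = 2π√(r³/μ) = 2π√((6.813×10⁶)³ / 3.986×10¹⁴).
r³/μ = 7.933×10⁵ s², so T = 2π × 8.907×10² = 5.596×10³ s.
Converting: 5.596×10³ s ÷ 60.00 = 93.27 min.

T ≈ 93.27 min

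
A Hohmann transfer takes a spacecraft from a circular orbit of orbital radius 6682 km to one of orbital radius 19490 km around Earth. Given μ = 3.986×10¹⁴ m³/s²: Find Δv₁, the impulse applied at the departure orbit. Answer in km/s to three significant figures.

r₁ = 6682 km = 6.682×10⁶ m.
r₂ = 19490 km = 1.949×10⁷ m.
Transfer ellipse a_t = (r₁ + r₂)/2 = 1.309×10⁷ m.
At r₁: circular v_c1 = √(μ/r₁) = 7724 m/s; transfer-perigee v_p = √[μ(2/r₁ − 1/a_t)] = 9426 m/s.
Δv₁ = v_p − v_c1 = 1702 m/s.
= 1.702 km/s.

Δv ≈ 1.70 km/s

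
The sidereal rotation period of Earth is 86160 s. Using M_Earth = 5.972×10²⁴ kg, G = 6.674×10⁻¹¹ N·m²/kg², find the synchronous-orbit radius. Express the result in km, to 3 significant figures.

r_sync ≈ 42200 km

μ = GM = 6.674×10⁻¹¹ × 5.972×10²⁴ = 3.986×10¹⁴ m³/s².
A synchronous orbit has period T, so by Kepler's third law a = (μT²/4π²)^(1/3).
μT²/4π² = 3.986×10¹⁴ × (8.616×10⁴)² / 39.48 = 7.495×10²² m³.
a = 4.216×10⁷ m = 42162 km.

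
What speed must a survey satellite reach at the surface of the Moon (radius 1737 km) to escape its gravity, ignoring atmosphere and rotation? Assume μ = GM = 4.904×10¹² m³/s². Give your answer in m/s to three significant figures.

v_esc ≈ 2380 m/s

r = R = 1.737×10⁶ m.
Escape speed v_esc = √(2μ/r) = √(2 × 4.904×10¹² / 1.737×10⁶) = √(5.647×10⁶) = 2376 m/s.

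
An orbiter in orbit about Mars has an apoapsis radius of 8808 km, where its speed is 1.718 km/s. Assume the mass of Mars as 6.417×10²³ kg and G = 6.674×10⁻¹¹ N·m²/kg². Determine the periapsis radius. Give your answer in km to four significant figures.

periapsis radius ≈ 3838 km

μ = GM = 6.674×10⁻¹¹ × 6.417×10²³ = 4.283×10¹³ m³/s².
r_a = 8.808×10⁶ m.
Specific energy ε = v²/2 − μ/r = -3.387×10⁶ J/kg, so a = −μ/(2ε) = 6.323×10⁶ m.
The apsides satisfy r_p + r_a = 2a, so the periapsis radius is 2a − r_a = 3.838×10⁶ m = 3838.3 km.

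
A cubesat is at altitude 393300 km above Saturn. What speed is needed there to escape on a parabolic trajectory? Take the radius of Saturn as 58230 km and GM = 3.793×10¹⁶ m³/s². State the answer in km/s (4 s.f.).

v_esc ≈ 12.96 km/s

r = 58230 + 393300 = 451530 km = 4.5153×10⁸ m.
Escape speed v_esc = √(2μ/r) = √(2 × 3.793×10¹⁶ / 4.515×10⁸) = √(1.680×10⁸) = 12960 m/s.
= 12.96 km/s.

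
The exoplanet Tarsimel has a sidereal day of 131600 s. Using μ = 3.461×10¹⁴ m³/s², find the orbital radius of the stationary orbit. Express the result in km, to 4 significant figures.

A synchronous orbit has period T, so by Kepler's third law a = (μT²/4π²)^(1/3).
μT²/4π² = 3.461×10¹⁴ × (1.316×10⁵)² / 39.48 = 1.518×10²³ m³.
a = 5.335×10⁷ m = 53348 km.

r_sync ≈ 53350 km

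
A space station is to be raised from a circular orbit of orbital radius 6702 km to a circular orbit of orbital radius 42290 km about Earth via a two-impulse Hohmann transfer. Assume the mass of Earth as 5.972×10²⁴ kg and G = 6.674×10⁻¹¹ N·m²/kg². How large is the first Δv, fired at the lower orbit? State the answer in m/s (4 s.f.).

μ = GM = 6.674×10⁻¹¹ × 5.972×10²⁴ = 3.986×10¹⁴ m³/s².
r₁ = 6702 km = 6.702×10⁶ m.
r₂ = 42290 km = 4.229×10⁷ m.
Transfer ellipse a_t = (r₁ + r₂)/2 = 2.450×10⁷ m.
At r₁: circular v_c1 = √(μ/r₁) = 7712 m/s; transfer-perigee v_p = √[μ(2/r₁ − 1/a_t)] = 10130 m/s.
Δv₁ = v_p − v_c1 = 2421 m/s.

Δv ≈ 2421 m/s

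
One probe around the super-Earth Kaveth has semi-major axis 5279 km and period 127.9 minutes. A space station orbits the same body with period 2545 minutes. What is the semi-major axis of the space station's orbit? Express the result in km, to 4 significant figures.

Kepler's third law: a³ ∝ T², so a₂ = a₁ (T₂/T₁)^(2/3).
T₂/T₁ = 19.90, (T₂/T₁)^(2/3) = 7.343.
a₂ = 5279 × 7.343 = 38760 km.

a₂ ≈ 38760 km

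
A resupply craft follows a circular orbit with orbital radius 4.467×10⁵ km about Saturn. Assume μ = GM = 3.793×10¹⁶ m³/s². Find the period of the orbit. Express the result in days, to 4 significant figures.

r = 4.467×10⁵ km = 4.467×10⁸ m.
Kepler's third law: T = 2π√(r³/μ) = 2π√((4.467×10⁸)³ / 3.793×10¹⁶).
r³/μ = 2.350×10⁹ s², so T = 2π × 4.848×10⁴ = 3.046×10⁵ s.
Converting: 3.046×10⁵ s ÷ 86400 = 3.525 days.

T ≈ 3.525 days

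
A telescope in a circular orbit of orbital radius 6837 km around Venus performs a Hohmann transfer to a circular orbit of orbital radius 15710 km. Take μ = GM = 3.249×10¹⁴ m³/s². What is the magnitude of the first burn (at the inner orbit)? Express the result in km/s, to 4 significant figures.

r₁ = 6837 km = 6.837×10⁶ m.
r₂ = 15710 km = 1.571×10⁷ m.
Transfer ellipse a_t = (r₁ + r₂)/2 = 1.127×10⁷ m.
At r₁: circular v_c1 = √(μ/r₁) = 6894 m/s; transfer-periapsis v_p = √[μ(2/r₁ − 1/a_t)] = 8138 m/s.
Δv₁ = v_p − v_c1 = 1244 m/s.
= 1.244 km/s.

Δv ≈ 1.244 km/s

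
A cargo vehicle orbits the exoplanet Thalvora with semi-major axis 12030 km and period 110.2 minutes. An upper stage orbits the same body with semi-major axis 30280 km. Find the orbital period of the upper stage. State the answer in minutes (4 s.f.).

Kepler's third law: T² ∝ a³, so T₂ = T₁ (a₂/a₁)^(3/2).
a₂/a₁ = 2.517, (a₂/a₁)^(3/2) = 3.993.
T₂ = 110.2 × 3.993 = 440.1 minutes.

T₂ ≈ 440.1 minutes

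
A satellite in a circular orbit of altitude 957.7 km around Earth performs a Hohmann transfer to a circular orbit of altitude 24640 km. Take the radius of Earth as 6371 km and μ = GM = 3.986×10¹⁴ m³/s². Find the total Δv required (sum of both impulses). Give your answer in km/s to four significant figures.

Δv_total ≈ 3.374 km/s

r₁ = 6371 + 957.7 = 7328.7 km = 7.3287×10⁶ m.
r₂ = 6371 + 24640 = 31011 km = 3.1011×10⁷ m.
Transfer ellipse a_t = (r₁ + r₂)/2 = 1.917×10⁷ m.
At r₁: circular v_c1 = √(μ/r₁) = 7375 m/s; transfer-perigee v_p = √[μ(2/r₁ − 1/a_t)] = 9380 m/s.
Δv₁ = v_p − v_c1 = 2005 m/s.
At r₂: circular v_c2 = √(μ/r₂) = 3585 m/s; transfer-apogee v_a = √[μ(2/r₂ − 1/a_t)] = 2217 m/s.
Δv₂ = v_c2 − v_a = 1368 m/s.
Total Δv = Δv₁ + Δv₂ = 3374 m/s = 3.374 km/s.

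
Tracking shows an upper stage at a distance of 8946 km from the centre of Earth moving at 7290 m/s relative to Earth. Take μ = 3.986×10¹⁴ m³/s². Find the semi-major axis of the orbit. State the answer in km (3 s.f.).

r = 8.946×10⁶ m.
Specific orbital energy ε = v²/2 − μ/r = (7290)²/2 − 3.986×10¹⁴/8.946×10⁶ = -1.798×10⁷ J/kg.
Since ε = −μ/(2a), a = −μ/(2ε) = 1.108×10⁷ m = 11082 km.

a ≈ 11100 km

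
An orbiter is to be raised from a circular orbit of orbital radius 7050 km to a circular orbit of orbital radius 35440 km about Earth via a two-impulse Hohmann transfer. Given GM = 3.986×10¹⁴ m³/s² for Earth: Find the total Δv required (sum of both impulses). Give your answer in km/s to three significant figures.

Δv_total ≈ 3.61 km/s

r₁ = 7050 km = 7.050×10⁶ m.
r₂ = 35440 km = 3.544×10⁷ m.
Transfer ellipse a_t = (r₁ + r₂)/2 = 2.124×10⁷ m.
At r₁: circular v_c1 = √(μ/r₁) = 7519 m/s; transfer-perigee v_p = √[μ(2/r₁ − 1/a_t)] = 9712 m/s.
Δv₁ = v_p − v_c1 = 2192 m/s.
At r₂: circular v_c2 = √(μ/r₂) = 3354 m/s; transfer-apogee v_a = √[μ(2/r₂ − 1/a_t)] = 1932 m/s.
Δv₂ = v_c2 − v_a = 1422 m/s.
Total Δv = Δv₁ + Δv₂ = 3614 m/s = 3.614 km/s.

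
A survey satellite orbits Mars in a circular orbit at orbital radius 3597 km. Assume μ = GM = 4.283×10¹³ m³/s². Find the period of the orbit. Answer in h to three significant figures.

r = 3597 km = 3.597×10⁶ m.
Kepler's third law: T = 2π√(r³/μ) = 2π√((3.597×10⁶)³ / 4.283×10¹³).
r³/μ = 1.087×10⁶ s², so T = 2π × 1.042×10³ = 6.550×10³ s.
Converting: 6.550×10³ s ÷ 3600 = 1.819 h.

T ≈ 1.82 h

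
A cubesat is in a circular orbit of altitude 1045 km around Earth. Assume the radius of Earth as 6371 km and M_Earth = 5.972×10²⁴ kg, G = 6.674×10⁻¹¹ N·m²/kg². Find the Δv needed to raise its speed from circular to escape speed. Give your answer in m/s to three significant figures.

Δv ≈ 3040 m/s

μ = GM = 6.674×10⁻¹¹ × 5.972×10²⁴ = 3.986×10¹⁴ m³/s².
r = 6371 + 1045 = 7416.0 km = 7.4160×10⁶ m.
Circular speed v_c = √(μ/r) = 7331 m/s.
Escape speed v_esc = √(2μ/r) = √2 × v_c = 10370 m/s.
Δv = v_esc − v_c = 3037 m/s.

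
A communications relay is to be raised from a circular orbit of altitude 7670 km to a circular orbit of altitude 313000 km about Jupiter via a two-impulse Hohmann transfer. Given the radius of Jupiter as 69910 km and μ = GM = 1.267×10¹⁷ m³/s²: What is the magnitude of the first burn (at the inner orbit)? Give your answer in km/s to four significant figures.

r₁ = 69910 + 7670 = 77580 km = 7.7580×10⁷ m.
r₂ = 69910 + 313000 = 382910 km = 3.8291×10⁸ m.
Transfer ellipse a_t = (r₁ + r₂)/2 = 2.302×10⁸ m.
At r₁: circular v_c1 = √(μ/r₁) = 40410 m/s; transfer-perijove v_p = √[μ(2/r₁ − 1/a_t)] = 52120 m/s.
Δv₁ = v_p − v_c1 = 11700 m/s.
= 11.70 km/s.

Δv ≈ 11.70 km/s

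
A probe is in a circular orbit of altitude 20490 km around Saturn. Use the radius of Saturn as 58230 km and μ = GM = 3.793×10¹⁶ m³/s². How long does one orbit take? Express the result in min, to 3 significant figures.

T ≈ 376 min

r = 58230 + 20490 = 78720 km = 7.8720×10⁷ m.
Kepler's third law: T = 2π√(r³/μ) = 2π√((7.872×10⁷)³ / 3.793×10¹⁶).
r³/μ = 1.286×10⁷ s², so T = 2π × 3.586×10³ = 2.253×10⁴ s.
Converting: 2.253×10⁴ s ÷ 60.00 = 375.5 min.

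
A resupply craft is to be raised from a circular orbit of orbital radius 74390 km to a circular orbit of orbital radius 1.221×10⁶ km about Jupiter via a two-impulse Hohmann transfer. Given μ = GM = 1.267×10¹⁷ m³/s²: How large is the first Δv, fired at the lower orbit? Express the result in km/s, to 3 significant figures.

r₁ = 74390 km = 7.439×10⁷ m.
r₂ = 1.221×10⁶ km = 1.221×10⁹ m.
Transfer ellipse a_t = (r₁ + r₂)/2 = 6.477×10⁸ m.
At r₁: circular v_c1 = √(μ/r₁) = 41270 m/s; transfer-perijove v_p = √[μ(2/r₁ − 1/a_t)] = 56660 m/s.
Δv₁ = v_p − v_c1 = 15390 m/s.
= 15.39 km/s.

Δv ≈ 15.4 km/s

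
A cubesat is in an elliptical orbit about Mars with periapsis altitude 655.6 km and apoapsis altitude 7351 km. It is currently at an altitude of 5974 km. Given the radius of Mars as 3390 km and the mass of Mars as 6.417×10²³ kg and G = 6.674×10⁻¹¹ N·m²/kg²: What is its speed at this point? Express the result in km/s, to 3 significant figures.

v ≈ 1.83 km/s

μ = GM = 6.674×10⁻¹¹ × 6.417×10²³ = 4.283×10¹³ m³/s².
r_p = 3390 + 655.6 = 4045.6 km = 4.0456×10⁶ m.
r_a = 3390 + 7351 = 10741 km = 1.0741×10⁷ m.
r = 3390 + 5974 = 9364.0 km = 9.364×10⁶ m.
Semi-major axis a = (r_p + r_a)/2 = 7393.3 km = 7.393×10⁶ m.
Vis-viva: v² = μ(2/r − 1/a) = 4.283×10¹³ × (2.136×10⁻⁷ − 1.353×10⁻⁷) = 3.354×10⁶ m²/s².
v = 1832 m/s = 1.832 km/s.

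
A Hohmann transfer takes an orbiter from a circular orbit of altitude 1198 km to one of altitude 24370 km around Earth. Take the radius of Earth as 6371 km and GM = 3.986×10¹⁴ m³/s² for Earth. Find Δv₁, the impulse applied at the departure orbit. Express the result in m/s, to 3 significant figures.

r₁ = 6371 + 1198 = 7569.0 km = 7.5690×10⁶ m.
r₂ = 6371 + 24370 = 30741 km = 3.0741×10⁷ m.
Transfer ellipse a_t = (r₁ + r₂)/2 = 1.916×10⁷ m.
At r₁: circular v_c1 = √(μ/r₁) = 7257 m/s; transfer-perigee v_p = √[μ(2/r₁ − 1/a_t)] = 9193 m/s.
Δv₁ = v_p − v_c1 = 1936 m/s.

Δv ≈ 1940 m/s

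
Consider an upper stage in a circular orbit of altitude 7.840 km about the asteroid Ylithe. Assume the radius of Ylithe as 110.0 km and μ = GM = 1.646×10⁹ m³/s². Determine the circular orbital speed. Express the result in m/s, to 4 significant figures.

r = 110.0 + 7.840 = 117.84 km = 1.1784×10⁵ m.
For a circular orbit v = √(μ/r) = √(1.646×10⁹ / 1.178×10⁵) = √(1.397×10⁴) = 118.2 m/s.

v ≈ 118.2 m/s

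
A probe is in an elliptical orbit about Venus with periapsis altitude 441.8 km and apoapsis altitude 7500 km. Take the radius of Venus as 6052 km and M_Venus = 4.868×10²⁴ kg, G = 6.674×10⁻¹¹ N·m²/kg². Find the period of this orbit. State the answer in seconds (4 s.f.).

T ≈ 11060 seconds

μ = GM = 6.674×10⁻¹¹ × 4.868×10²⁴ = 3.249×10¹⁴ m³/s².
r_p = 6052 + 441.8 = 6493.8 km = 6.4938×10⁶ m.
r_a = 6052 + 7500 = 13552 km = 1.3552×10⁷ m.
Semi-major axis a = (r_p + r_a)/2 = (6493.8 + 13552)/2 = 10023 km = 1.002×10⁷ m.
By Kepler's third law T = 2π√(a³/μ) = 2π × 1.760×10³ = 1.106×10⁴ s.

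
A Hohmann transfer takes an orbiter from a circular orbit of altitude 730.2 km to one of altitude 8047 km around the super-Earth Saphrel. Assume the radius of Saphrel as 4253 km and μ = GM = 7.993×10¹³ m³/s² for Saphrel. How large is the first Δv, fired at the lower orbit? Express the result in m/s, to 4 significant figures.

r₁ = 4253 + 730.2 = 4983.2 km = 4.9832×10⁶ m.
r₂ = 4253 + 8047 = 12300 km = 1.2300×10⁷ m.
Transfer ellipse a_t = (r₁ + r₂)/2 = 8.642×10⁶ m.
At r₁: circular v_c1 = √(μ/r₁) = 4005 m/s; transfer-periapsis v_p = √[μ(2/r₁ − 1/a_t)] = 4778 m/s.
Δv₁ = v_p − v_c1 = 773.1 m/s.

Δv ≈ 773.1 m/s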